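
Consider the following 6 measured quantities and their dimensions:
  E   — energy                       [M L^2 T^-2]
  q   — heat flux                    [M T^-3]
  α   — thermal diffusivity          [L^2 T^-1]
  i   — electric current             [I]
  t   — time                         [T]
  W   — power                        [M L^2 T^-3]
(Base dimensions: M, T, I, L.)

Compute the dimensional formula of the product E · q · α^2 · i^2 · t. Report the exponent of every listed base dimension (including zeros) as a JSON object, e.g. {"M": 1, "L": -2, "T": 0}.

Write exponents as rows M,T,I,L / cols E,q,α,i,t,W:
  M: [ 1  1  0  0  0  1]
  T: [-2 -3 -1  0  1 -3]
  I: [ 0  0  0  1  0  0]
  L: [ 2  0  2  0  0  2]
  [M]: (1)·1+(1)·1+(2)·0+(2)·0+(1)·0 = 2
  [T]: (1)·-2+(1)·-3+(2)·-1+(2)·0+(1)·1 = -6
  [I]: (1)·0+(1)·0+(2)·0+(2)·1+(1)·0 = 2
  [L]: (1)·2+(1)·0+(2)·2+(2)·0+(1)·0 = 6
⇒ M^2 T^-6 I^2 L^6

{"M": 2, "T": -6, "I": 2, "L": 6}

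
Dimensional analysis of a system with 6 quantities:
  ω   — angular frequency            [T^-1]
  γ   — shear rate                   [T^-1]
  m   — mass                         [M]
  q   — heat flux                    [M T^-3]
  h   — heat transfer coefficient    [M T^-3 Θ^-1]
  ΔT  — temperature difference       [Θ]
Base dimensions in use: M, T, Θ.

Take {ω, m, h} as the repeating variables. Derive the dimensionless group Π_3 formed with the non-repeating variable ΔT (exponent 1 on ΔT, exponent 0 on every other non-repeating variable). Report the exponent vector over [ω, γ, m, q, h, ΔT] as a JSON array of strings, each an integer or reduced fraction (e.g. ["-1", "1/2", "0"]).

Write exponents as rows M,T,Θ / cols ω,γ,m,q,h,ΔT:
  M: [ 0  0  1  1  1  0]
  T: [-1 -1  0 -3 -3  0]
  Θ: [ 0  0  0  0 -1  1]
Echelon form has 3 nonzero rows (pivots: ω,m,h)
Repeat: ω,m,h; free: γ,q,ΔT
RREF:
  r0: [   1    1    0    3    0    3]
  r1: [   0    0    1    1    0    1]
  r2: [   0    0    0    0    1   -1]
Fix exponent of ΔT at 1, γ at 0, q at 0; solve each RREF row for its pivot's exponent:
  r0: exp(ω) + (3)·1 = 0 ⇒ exp(ω) = -3
  r1: exp(m) + (1)·1 = 0 ⇒ exp(m) = -1
  r2: exp(h) + (-1)·1 = 0 ⇒ exp(h) = 1
Π_3 = ω^-3 · m^-1 · h · ΔT

["-3", "0", "-1", "0", "1", "1"]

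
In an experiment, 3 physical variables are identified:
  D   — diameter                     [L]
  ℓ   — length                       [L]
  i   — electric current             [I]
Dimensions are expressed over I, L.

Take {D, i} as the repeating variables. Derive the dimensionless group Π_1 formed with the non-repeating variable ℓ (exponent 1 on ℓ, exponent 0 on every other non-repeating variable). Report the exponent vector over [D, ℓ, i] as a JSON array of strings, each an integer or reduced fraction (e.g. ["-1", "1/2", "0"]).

Write exponents as rows I,L / cols D,ℓ,i:
  I: [ 0  0  1]
  L: [ 1  1  0]
RREF → pivots at {D,i} ⇒ r = 2
Pivot set = {D,i}, free = {ℓ}
RREF:
  r0: [   1    1    0]
  r1: [   0    0    1]
Fix exponent of ℓ at 1; solve each RREF row for its pivot's exponent:
  r0: exp(D) + (1)·1 = 0 ⇒ exp(D) = -1
  r1: exp(i) + (0)·1 = 0 ⇒ exp(i) = 0
Π_1 = D^-1 · ℓ

["-1", "1", "0"]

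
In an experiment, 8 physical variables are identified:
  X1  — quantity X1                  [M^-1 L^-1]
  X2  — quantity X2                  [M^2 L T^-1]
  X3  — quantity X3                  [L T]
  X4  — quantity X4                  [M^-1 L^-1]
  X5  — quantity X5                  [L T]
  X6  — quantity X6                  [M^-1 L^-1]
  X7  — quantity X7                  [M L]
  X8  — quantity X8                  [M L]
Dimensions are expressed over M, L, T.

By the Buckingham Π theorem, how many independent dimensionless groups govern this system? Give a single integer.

6

Exponent matrix [M,L,T] × [X1,X2,X3,X4,X5,X6,X7,X8]:
  M: [-1  2  0 -1  0 -1  1  1]
  L: [-1  1  1 -1  1 -1  1  1]
  T: [ 0 -1  1  0  1  0  0  0]
RREF → pivots at {X1,X2} ⇒ r = 2
Π count = n − r = 8 − 2 = 6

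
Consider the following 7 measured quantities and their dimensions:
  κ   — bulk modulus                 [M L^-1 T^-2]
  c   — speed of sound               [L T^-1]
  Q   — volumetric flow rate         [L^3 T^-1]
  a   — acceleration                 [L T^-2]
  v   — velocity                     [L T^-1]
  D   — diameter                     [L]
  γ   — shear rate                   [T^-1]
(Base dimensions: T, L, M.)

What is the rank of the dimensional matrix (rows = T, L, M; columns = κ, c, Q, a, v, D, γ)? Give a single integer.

3

Write exponents as rows T,L,M / cols κ,c,Q,a,v,D,γ:
  T: [-2 -1 -1 -2 -1  0 -1]
  L: [-1  1  3  1  1  1  0]
  M: [ 1  0  0  0  0  0  0]
Row reduction gives pivot columns κ,c,Q; rank = 3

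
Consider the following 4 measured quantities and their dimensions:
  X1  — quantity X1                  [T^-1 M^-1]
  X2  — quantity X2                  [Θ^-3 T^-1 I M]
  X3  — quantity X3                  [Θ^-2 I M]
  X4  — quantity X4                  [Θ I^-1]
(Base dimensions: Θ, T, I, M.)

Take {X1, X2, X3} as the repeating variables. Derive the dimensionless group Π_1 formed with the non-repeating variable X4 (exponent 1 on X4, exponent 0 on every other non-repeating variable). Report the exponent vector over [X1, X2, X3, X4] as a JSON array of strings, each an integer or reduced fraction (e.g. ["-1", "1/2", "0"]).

Write exponents as rows Θ,T,I,M / cols X1,X2,X3,X4:
  Θ: [ 0 -3 -2  1]
  T: [-1 -1  0  0]
  I: [ 0  1  1 -1]
  M: [-1  1  1  0]
Echelon form has 3 nonzero rows (pivots: X1,X2,X3)
Pivot set = {X1,X2,X3}, free = {X4}
RREF:
  r0: [   1    0    0   -1]
  r1: [   0    1    0    1]
  r2: [   0    0    1   -2]
  r3: [   0    0    0    0]
Fix exponent of X4 at 1; solve each RREF row for its pivot's exponent:
  r0: exp(X1) + (-1)·1 = 0 ⇒ exp(X1) = 1
  r1: exp(X2) + (1)·1 = 0 ⇒ exp(X2) = -1
  r2: exp(X3) + (-2)·1 = 0 ⇒ exp(X3) = 2
Π_1 = X1 · X2^-1 · X3^2 · X4

["1", "-1", "2", "1"]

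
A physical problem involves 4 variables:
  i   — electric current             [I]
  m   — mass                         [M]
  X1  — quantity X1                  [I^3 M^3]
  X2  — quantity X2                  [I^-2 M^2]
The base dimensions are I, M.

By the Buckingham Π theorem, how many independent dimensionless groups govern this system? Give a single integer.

Exponent matrix [I,M] × [i,m,X1,X2]:
  I: [ 1  0  3 -2]
  M: [ 0  1  3  2]
RREF → pivots at {i,m} ⇒ r = 2
n=4, r=2 ⇒ 2 dimensionless groups

2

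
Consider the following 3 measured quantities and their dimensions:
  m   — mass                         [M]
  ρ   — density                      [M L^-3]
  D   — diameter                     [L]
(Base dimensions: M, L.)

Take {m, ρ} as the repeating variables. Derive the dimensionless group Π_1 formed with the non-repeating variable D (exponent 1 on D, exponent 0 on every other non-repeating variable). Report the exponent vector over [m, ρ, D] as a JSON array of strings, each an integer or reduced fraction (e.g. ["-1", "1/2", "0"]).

Dimensional matrix (M×L by m×ρ×D):
  M: [ 1  1  0]
  L: [ 0 -3  1]
RREF → pivots at {m,ρ} ⇒ r = 2
Pivot set = {m,ρ}, free = {D}
RREF:
  r0: [   1    0  1/3]
  r1: [   0    1 -1/3]
Fix exponent of D at 1; solve each RREF row for its pivot's exponent:
  r0: exp(m) + (1/3)·1 = 0 ⇒ exp(m) = -1/3
  r1: exp(ρ) + (-1/3)·1 = 0 ⇒ exp(ρ) = 1/3
Π_1 = m^(-1/3) · ρ^(1/3) · D

["-1/3", "1/3", "1"]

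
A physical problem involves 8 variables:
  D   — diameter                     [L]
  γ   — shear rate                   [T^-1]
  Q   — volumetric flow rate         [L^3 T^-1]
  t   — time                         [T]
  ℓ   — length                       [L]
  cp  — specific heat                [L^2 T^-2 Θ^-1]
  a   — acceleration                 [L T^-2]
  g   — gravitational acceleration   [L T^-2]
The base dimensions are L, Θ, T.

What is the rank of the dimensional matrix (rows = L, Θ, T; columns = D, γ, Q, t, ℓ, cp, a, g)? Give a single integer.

3

Dimensional matrix (L×Θ×T by D×γ×Q×t×ℓ×cp×a×g):
  L: [ 1  0  3  0  1  2  1  1]
  Θ: [ 0  0  0  0  0 -1  0  0]
  T: [ 0 -1 -1  1  0 -2 -2 -2]
Row reduction gives pivot columns D,γ,cp; rank = 3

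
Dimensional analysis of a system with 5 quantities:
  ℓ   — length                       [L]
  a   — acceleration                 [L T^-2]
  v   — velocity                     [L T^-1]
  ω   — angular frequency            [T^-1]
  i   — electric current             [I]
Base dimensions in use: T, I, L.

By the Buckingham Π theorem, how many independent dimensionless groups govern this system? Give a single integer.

Exponent matrix [T,I,L] × [ℓ,a,v,ω,i]:
  T: [ 0 -2 -1 -1  0]
  I: [ 0  0  0  0  1]
  L: [ 1  1  1  0  0]
RREF → pivots at {ℓ,a,i} ⇒ r = 3
Π count = n − r = 5 − 3 = 2

2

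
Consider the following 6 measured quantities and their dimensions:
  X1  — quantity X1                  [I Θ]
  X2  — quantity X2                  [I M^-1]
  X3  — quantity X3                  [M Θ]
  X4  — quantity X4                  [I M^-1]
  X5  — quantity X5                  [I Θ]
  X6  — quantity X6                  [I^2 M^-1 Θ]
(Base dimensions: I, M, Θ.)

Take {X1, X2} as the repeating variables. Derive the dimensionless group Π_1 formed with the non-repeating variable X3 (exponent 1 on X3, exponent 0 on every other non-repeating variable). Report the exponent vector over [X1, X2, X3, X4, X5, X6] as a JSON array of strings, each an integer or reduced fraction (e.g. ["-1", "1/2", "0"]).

Dimensional matrix (I×M×Θ by X1×X2×X3×X4×X5×X6):
  I: [ 1  1  0  1  1  2]
  M: [ 0 -1  1 -1  0 -1]
  Θ: [ 1  0  1  0  1  1]
Row reduction gives pivot columns X1,X2; rank = 2
Repeat: X1,X2; free: X3,X4,X5,X6
RREF:
  r0: [   1    0    1    0    1    1]
  r1: [   0    1   -1    1    0    1]
  r2: [   0    0    0    0    0    0]
Fix exponent of X3 at 1, X4 at 0, X5 at 0, X6 at 0; solve each RREF row for its pivot's exponent:
  r0: exp(X1) + (1)·1 = 0 ⇒ exp(X1) = -1
  r1: exp(X2) + (-1)·1 = 0 ⇒ exp(X2) = 1
Π_1 = X1^-1 · X2 · X3

["-1", "1", "1", "0", "0", "0"]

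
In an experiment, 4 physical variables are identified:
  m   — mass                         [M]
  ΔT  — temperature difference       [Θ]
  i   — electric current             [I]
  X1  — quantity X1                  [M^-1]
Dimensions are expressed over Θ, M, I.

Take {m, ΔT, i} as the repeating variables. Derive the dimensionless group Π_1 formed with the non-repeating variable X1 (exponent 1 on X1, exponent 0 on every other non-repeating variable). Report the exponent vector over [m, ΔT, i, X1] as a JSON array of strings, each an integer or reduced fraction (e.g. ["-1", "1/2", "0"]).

Exponent matrix [Θ,M,I] × [m,ΔT,i,X1]:
  Θ: [ 0  1  0  0]
  M: [ 1  0  0 -1]
  I: [ 0  0  1  0]
Row reduction gives pivot columns m,ΔT,i; rank = 3
Pivot set = {m,ΔT,i}, free = {X1}
RREF:
  r0: [   1    0    0   -1]
  r1: [   0    1    0    0]
  r2: [   0    0    1    0]
Fix exponent of X1 at 1; solve each RREF row for its pivot's exponent:
  r0: exp(m) + (-1)·1 = 0 ⇒ exp(m) = 1
  r1: exp(ΔT) + (0)·1 = 0 ⇒ exp(ΔT) = 0
  r2: exp(i) + (0)·1 = 0 ⇒ exp(i) = 0
Π_1 = m · X1

["1", "0", "0", "1"]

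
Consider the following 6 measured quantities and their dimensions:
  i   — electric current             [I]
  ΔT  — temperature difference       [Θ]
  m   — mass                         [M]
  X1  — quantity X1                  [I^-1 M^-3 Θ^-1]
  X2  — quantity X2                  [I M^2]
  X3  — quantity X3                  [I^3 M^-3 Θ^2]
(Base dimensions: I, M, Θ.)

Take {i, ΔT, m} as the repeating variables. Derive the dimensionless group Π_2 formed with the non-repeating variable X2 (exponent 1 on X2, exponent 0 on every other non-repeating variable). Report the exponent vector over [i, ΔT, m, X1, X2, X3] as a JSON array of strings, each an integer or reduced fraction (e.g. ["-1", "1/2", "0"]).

["-1", "0", "-2", "0", "1", "0"]

Write exponents as rows I,M,Θ / cols i,ΔT,m,X1,X2,X3:
  I: [ 1  0  0 -1  1  3]
  M: [ 0  0  1 -3  2 -3]
  Θ: [ 0  1  0 -1  0  2]
Echelon form has 3 nonzero rows (pivots: i,ΔT,m)
Repeat: i,ΔT,m; free: X1,X2,X3
RREF:
  r0: [   1    0    0   -1    1    3]
  r1: [   0    1    0   -1    0    2]
  r2: [   0    0    1   -3    2   -3]
Fix exponent of X2 at 1, X1 at 0, X3 at 0; solve each RREF row for its pivot's exponent:
  r0: exp(i) + (1)·1 = 0 ⇒ exp(i) = -1
  r1: exp(ΔT) + (0)·1 = 0 ⇒ exp(ΔT) = 0
  r2: exp(m) + (2)·1 = 0 ⇒ exp(m) = -2
Π_2 = i^-1 · m^-2 · X2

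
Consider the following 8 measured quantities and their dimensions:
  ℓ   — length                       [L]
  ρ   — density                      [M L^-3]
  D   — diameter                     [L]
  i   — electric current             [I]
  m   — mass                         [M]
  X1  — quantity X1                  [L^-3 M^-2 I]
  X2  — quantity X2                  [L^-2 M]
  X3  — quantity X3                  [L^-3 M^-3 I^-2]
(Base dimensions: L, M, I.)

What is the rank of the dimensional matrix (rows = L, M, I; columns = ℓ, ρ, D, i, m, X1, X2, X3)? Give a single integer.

3

Dimensional matrix (L×M×I by ℓ×ρ×D×i×m×X1×X2×X3):
  L: [ 1 -3  1  0  0 -3 -2 -3]
  M: [ 0  1  0  0  1 -2  1 -3]
  I: [ 0  0  0  1  0  1  0 -2]
RREF → pivots at {ℓ,ρ,i} ⇒ r = 3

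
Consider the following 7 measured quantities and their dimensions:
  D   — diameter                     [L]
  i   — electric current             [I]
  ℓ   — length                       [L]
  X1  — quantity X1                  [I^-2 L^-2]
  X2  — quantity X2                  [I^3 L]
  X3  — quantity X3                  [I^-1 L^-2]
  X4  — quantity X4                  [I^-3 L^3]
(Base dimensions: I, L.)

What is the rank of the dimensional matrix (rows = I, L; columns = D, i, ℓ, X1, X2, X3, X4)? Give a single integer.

Exponent matrix [I,L] × [D,i,ℓ,X1,X2,X3,X4]:
  I: [ 0  1  0 -2  3 -1 -3]
  L: [ 1  0  1 -2  1 -2  3]
RREF → pivots at {D,i} ⇒ r = 2

2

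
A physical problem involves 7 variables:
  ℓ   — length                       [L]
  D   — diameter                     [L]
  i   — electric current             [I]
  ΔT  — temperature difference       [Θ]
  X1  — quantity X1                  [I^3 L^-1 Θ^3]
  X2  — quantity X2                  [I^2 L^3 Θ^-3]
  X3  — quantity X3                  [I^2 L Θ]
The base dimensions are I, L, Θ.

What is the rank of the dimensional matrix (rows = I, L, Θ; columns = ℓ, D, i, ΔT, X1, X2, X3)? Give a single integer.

3

Write exponents as rows I,L,Θ / cols ℓ,D,i,ΔT,X1,X2,X3:
  I: [ 0  0  1  0  3  2  2]
  L: [ 1  1  0  0 -1  3  1]
  Θ: [ 0  0  0  1  3 -3  1]
Row reduction gives pivot columns ℓ,i,ΔT; rank = 3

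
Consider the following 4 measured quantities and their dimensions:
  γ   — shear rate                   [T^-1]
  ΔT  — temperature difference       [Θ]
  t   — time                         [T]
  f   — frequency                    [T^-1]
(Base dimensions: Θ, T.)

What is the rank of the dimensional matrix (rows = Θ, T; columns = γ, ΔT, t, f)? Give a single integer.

Write exponents as rows Θ,T / cols γ,ΔT,t,f:
  Θ: [ 0  1  0  0]
  T: [-1  0  1 -1]
RREF → pivots at {γ,ΔT} ⇒ r = 2

2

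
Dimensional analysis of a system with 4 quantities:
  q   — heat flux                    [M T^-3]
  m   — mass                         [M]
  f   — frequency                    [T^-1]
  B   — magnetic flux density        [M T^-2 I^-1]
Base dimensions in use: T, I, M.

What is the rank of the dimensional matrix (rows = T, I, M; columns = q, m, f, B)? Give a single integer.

Dimensional matrix (T×I×M by q×m×f×B):
  T: [-3  0 -1 -2]
  I: [ 0  0  0 -1]
  M: [ 1  1  0  1]
Row reduction gives pivot columns q,m,B; rank = 3

3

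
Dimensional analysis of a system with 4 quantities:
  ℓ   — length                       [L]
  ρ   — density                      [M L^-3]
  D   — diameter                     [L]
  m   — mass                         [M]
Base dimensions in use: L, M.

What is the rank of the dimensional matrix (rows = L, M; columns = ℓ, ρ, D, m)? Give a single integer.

2

Write exponents as rows L,M / cols ℓ,ρ,D,m:
  L: [ 1 -3  1  0]
  M: [ 0  1  0  1]
Echelon form has 2 nonzero rows (pivots: ℓ,ρ)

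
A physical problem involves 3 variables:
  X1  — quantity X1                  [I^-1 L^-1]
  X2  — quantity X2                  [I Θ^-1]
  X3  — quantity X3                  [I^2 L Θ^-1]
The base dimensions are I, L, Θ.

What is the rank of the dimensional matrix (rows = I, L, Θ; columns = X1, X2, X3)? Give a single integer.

2

Write exponents as rows I,L,Θ / cols X1,X2,X3:
  I: [-1  1  2]
  L: [-1  0  1]
  Θ: [ 0 -1 -1]
Row reduction gives pivot columns X1,X2; rank = 2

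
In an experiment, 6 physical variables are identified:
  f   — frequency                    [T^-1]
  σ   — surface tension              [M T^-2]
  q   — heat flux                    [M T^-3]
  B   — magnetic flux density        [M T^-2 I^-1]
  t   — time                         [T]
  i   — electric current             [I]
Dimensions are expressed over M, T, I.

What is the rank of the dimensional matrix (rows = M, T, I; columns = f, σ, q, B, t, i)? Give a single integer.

3

Exponent matrix [M,T,I] × [f,σ,q,B,t,i]:
  M: [ 0  1  1  1  0  0]
  T: [-1 -2 -3 -2  1  0]
  I: [ 0  0  0 -1  0  1]
Echelon form has 3 nonzero rows (pivots: f,σ,B)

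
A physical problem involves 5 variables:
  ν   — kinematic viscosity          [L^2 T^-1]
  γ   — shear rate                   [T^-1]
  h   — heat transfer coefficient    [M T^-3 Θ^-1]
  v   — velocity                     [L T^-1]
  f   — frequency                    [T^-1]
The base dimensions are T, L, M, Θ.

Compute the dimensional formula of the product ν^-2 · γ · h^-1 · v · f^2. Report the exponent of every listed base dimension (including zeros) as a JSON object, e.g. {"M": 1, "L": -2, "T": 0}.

{"T": 1, "L": -3, "M": -1, "Θ": 1}

Dimensional matrix (T×L×M×Θ by ν×γ×h×v×f):
  T: [-1 -1 -3 -1 -1]
  L: [ 2  0  0  1  0]
  M: [ 0  0  1  0  0]
  Θ: [ 0  0 -1  0  0]
  [T]: (-2)·-1+(1)·-1+(-1)·-3+(1)·-1+(2)·-1 = 1
  [L]: (-2)·2+(1)·0+(-1)·0+(1)·1+(2)·0 = -3
  [M]: (-2)·0+(1)·0+(-1)·1+(1)·0+(2)·0 = -1
  [Θ]: (-2)·0+(1)·0+(-1)·-1+(1)·0+(2)·0 = 1
⇒ T L^-3 M^-1 Θ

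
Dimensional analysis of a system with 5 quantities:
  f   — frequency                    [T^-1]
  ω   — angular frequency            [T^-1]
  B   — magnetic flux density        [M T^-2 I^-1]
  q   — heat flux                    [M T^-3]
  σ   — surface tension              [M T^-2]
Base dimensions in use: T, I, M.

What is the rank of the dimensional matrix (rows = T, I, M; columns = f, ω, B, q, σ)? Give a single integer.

3

Write exponents as rows T,I,M / cols f,ω,B,q,σ:
  T: [-1 -1 -2 -3 -2]
  I: [ 0  0 -1  0  0]
  M: [ 0  0  1  1  1]
RREF → pivots at {f,B,q} ⇒ r = 3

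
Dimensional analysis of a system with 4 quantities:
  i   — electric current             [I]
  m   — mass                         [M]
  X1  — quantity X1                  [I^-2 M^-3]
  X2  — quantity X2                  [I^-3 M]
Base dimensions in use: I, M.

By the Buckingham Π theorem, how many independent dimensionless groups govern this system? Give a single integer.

Dimensional matrix (I×M by i×m×X1×X2):
  I: [ 1  0 -2 -3]
  M: [ 0  1 -3  1]
RREF → pivots at {i,m} ⇒ r = 2
4 vars − rank 2 = 2 Π groups

2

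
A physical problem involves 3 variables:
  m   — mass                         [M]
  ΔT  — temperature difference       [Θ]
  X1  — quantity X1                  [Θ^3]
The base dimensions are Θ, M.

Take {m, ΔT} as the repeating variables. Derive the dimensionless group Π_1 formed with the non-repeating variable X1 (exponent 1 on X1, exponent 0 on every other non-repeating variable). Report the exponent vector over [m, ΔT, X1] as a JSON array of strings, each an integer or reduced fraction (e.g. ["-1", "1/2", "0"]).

Exponent matrix [Θ,M] × [m,ΔT,X1]:
  Θ: [ 0  1  3]
  M: [ 1  0  0]
Row reduction gives pivot columns m,ΔT; rank = 2
Pivot set = {m,ΔT}, free = {X1}
RREF:
  r0: [   1    0    0]
  r1: [   0    1    3]
Fix exponent of X1 at 1; solve each RREF row for its pivot's exponent:
  r0: exp(m) + (0)·1 = 0 ⇒ exp(m) = 0
  r1: exp(ΔT) + (3)·1 = 0 ⇒ exp(ΔT) = -3
Π_1 = ΔT^-3 · X1

["0", "-3", "1"]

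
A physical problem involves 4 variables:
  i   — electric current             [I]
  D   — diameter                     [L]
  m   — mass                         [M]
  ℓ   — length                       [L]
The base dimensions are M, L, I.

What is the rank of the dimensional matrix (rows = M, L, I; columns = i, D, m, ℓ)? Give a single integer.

3

Exponent matrix [M,L,I] × [i,D,m,ℓ]:
  M: [ 0  0  1  0]
  L: [ 0  1  0  1]
  I: [ 1  0  0  0]
Row reduction gives pivot columns i,D,m; rank = 3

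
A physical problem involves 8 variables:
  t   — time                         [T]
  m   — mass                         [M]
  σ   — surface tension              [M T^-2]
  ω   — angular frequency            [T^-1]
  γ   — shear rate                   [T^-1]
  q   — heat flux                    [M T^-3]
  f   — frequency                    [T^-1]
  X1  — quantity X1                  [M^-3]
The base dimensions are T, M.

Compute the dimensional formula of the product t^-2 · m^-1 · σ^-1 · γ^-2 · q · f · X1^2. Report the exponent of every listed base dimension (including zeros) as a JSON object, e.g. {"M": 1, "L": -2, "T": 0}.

Dimensional matrix (T×M by t×m×σ×ω×γ×q×f×X1):
  T: [ 1  0 -2 -1 -1 -3 -1  0]
  M: [ 0  1  1  0  0  1  0 -3]
  [T]: (-2)·1+(-1)·0+(-1)·-2+(-2)·-1+(1)·-3+(1)·-1+(2)·0 = -2
  [M]: (-2)·0+(-1)·1+(-1)·1+(-2)·0+(1)·1+(1)·0+(2)·-3 = -7
⇒ T^-2 M^-7

{"T": -2, "M": -7}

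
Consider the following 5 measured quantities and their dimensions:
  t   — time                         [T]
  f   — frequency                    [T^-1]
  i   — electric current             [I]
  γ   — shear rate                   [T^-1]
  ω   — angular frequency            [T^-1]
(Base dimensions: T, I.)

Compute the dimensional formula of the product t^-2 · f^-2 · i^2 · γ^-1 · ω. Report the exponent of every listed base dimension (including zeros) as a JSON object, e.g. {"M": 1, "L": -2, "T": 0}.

{"T": 0, "I": 2}

Write exponents as rows T,I / cols t,f,i,γ,ω:
  T: [ 1 -1  0 -1 -1]
  I: [ 0  0  1  0  0]
  [T]: (-2)·1+(-2)·-1+(2)·0+(-1)·-1+(1)·-1 = 0
  [I]: (-2)·0+(-2)·0+(2)·1+(-1)·0+(1)·0 = 2
⇒ I^2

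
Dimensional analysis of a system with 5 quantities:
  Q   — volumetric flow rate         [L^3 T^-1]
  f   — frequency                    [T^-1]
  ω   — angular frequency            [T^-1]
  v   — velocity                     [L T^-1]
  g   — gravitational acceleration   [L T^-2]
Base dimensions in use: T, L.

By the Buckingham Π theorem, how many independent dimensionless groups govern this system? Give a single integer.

Exponent matrix [T,L] × [Q,f,ω,v,g]:
  T: [-1 -1 -1 -1 -2]
  L: [ 3  0  0  1  1]
Echelon form has 2 nonzero rows (pivots: Q,f)
5 vars − rank 2 = 3 Π groups

3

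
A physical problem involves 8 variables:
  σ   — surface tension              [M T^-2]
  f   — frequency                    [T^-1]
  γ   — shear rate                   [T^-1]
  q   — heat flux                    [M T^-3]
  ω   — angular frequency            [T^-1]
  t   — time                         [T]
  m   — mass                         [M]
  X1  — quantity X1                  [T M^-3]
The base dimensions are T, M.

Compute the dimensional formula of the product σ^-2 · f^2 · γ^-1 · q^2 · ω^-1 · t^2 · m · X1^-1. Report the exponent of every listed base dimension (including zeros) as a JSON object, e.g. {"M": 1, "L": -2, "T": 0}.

Exponent matrix [T,M] × [σ,f,γ,q,ω,t,m,X1]:
  T: [-2 -1 -1 -3 -1  1  0  1]
  M: [ 1  0  0  1  0  0  1 -3]
  [T]: (-2)·-2+(2)·-1+(-1)·-1+(2)·-3+(-1)·-1+(2)·1+(1)·0+(-1)·1 = -1
  [M]: (-2)·1+(2)·0+(-1)·0+(2)·1+(-1)·0+(2)·0+(1)·1+(-1)·-3 = 4
⇒ T^-1 M^4

{"T": -1, "M": 4}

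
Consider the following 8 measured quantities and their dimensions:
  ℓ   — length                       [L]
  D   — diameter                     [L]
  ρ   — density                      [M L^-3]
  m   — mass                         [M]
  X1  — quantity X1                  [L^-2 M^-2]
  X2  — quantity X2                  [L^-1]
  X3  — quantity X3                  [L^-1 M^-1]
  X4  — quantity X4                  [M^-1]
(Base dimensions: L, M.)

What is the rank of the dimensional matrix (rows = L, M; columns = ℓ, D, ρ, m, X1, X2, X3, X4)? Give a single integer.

Exponent matrix [L,M] × [ℓ,D,ρ,m,X1,X2,X3,X4]:
  L: [ 1  1 -3  0 -2 -1 -1  0]
  M: [ 0  0  1  1 -2  0 -1 -1]
RREF → pivots at {ℓ,ρ} ⇒ r = 2

2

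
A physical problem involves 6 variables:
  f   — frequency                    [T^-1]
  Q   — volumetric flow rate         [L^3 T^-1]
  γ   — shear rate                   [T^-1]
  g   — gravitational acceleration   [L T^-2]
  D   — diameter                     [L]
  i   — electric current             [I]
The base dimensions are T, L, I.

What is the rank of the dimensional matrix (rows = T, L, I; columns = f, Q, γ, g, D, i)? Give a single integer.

3

Dimensional matrix (T×L×I by f×Q×γ×g×D×i):
  T: [-1 -1 -1 -2  0  0]
  L: [ 0  3  0  1  1  0]
  I: [ 0  0  0  0  0  1]
Echelon form has 3 nonzero rows (pivots: f,Q,i)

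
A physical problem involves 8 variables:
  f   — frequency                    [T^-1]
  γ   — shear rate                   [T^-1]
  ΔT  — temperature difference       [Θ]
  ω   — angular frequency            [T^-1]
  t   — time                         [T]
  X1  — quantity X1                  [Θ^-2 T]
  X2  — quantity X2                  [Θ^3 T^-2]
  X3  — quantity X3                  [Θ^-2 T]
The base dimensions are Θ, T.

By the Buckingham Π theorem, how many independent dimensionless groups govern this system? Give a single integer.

6

Exponent matrix [Θ,T] × [f,γ,ΔT,ω,t,X1,X2,X3]:
  Θ: [ 0  0  1  0  0 -2  3 -2]
  T: [-1 -1  0 -1  1  1 -2  1]
Echelon form has 2 nonzero rows (pivots: f,ΔT)
Π count = n − r = 8 − 2 = 6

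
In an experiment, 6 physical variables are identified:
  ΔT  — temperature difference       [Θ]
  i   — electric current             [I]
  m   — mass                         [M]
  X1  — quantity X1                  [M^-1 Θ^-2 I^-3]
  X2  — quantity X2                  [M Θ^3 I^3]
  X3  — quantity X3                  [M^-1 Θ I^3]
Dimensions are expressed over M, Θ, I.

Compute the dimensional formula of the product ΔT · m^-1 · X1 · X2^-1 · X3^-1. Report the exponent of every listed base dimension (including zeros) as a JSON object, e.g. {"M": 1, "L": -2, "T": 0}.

Dimensional matrix (M×Θ×I by ΔT×i×m×X1×X2×X3):
  M: [ 0  0  1 -1  1 -1]
  Θ: [ 1  0  0 -2  3  1]
  I: [ 0  1  0 -3  3  3]
  [M]: (1)·0+(-1)·1+(1)·-1+(-1)·1+(-1)·-1 = -2
  [Θ]: (1)·1+(-1)·0+(1)·-2+(-1)·3+(-1)·1 = -5
  [I]: (1)·0+(-1)·0+(1)·-3+(-1)·3+(-1)·3 = -9
⇒ M^-2 Θ^-5 I^-9

{"M": -2, "Θ": -5, "I": -9}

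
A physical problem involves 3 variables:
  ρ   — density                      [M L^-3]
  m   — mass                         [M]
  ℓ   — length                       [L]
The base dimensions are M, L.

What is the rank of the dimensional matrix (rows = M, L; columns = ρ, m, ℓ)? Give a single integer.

2

Dimensional matrix (M×L by ρ×m×ℓ):
  M: [ 1  1  0]
  L: [-3  0  1]
Echelon form has 2 nonzero rows (pivots: ρ,m)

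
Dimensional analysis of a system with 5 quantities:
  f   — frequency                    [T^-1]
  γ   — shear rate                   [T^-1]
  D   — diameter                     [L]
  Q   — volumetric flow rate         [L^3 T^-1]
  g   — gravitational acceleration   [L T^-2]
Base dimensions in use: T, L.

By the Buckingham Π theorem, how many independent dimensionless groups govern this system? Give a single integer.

3

Exponent matrix [T,L] × [f,γ,D,Q,g]:
  T: [-1 -1  0 -1 -2]
  L: [ 0  0  1  3  1]
Row reduction gives pivot columns f,D; rank = 2
Π count = n − r = 5 − 2 = 3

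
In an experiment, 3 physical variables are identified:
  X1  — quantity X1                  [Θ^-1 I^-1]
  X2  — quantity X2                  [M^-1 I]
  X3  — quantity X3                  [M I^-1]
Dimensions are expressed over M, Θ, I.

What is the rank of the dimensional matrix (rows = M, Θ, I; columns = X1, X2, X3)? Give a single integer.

2

Dimensional matrix (M×Θ×I by X1×X2×X3):
  M: [ 0 -1  1]
  Θ: [-1  0  0]
  I: [-1  1 -1]
RREF → pivots at {X1,X2} ⇒ r = 2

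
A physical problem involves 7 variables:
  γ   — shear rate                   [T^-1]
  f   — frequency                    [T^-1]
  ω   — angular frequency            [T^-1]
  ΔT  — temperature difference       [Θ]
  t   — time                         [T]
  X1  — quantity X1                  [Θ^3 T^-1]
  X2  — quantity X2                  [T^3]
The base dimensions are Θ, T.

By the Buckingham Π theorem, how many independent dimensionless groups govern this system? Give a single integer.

5

Exponent matrix [Θ,T] × [γ,f,ω,ΔT,t,X1,X2]:
  Θ: [ 0  0  0  1  0  3  0]
  T: [-1 -1 -1  0  1 -1  3]
Echelon form has 2 nonzero rows (pivots: γ,ΔT)
7 vars − rank 2 = 5 Π groups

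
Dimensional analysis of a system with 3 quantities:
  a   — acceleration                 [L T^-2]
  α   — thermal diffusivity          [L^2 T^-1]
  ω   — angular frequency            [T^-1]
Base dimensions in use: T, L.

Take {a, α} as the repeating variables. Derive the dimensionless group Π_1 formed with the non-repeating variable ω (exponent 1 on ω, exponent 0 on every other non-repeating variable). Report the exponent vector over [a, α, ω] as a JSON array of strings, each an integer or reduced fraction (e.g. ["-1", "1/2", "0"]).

["-2/3", "1/3", "1"]

Write exponents as rows T,L / cols a,α,ω:
  T: [-2 -1 -1]
  L: [ 1  2  0]
Row reduction gives pivot columns a,α; rank = 2
Pivot set = {a,α}, free = {ω}
RREF:
  r0: [   1    0  2/3]
  r1: [   0    1 -1/3]
Fix exponent of ω at 1; solve each RREF row for its pivot's exponent:
  r0: exp(a) + (2/3)·1 = 0 ⇒ exp(a) = -2/3
  r1: exp(α) + (-1/3)·1 = 0 ⇒ exp(α) = 1/3
Π_1 = a^(-2/3) · α^(1/3) · ω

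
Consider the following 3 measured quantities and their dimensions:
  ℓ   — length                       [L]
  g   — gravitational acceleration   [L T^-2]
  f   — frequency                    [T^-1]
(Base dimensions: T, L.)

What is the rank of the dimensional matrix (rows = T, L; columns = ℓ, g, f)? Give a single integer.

Dimensional matrix (T×L by ℓ×g×f):
  T: [ 0 -2 -1]
  L: [ 1  1  0]
Echelon form has 2 nonzero rows (pivots: ℓ,g)

2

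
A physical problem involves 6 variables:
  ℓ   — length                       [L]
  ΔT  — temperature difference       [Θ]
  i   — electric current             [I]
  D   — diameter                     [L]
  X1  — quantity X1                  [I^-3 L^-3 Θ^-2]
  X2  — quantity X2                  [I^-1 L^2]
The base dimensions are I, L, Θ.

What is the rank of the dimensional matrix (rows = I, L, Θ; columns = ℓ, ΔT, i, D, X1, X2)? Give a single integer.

Write exponents as rows I,L,Θ / cols ℓ,ΔT,i,D,X1,X2:
  I: [ 0  0  1  0 -3 -1]
  L: [ 1  0  0  1 -3  2]
  Θ: [ 0  1  0  0 -2  0]
RREF → pivots at {ℓ,ΔT,i} ⇒ r = 3

3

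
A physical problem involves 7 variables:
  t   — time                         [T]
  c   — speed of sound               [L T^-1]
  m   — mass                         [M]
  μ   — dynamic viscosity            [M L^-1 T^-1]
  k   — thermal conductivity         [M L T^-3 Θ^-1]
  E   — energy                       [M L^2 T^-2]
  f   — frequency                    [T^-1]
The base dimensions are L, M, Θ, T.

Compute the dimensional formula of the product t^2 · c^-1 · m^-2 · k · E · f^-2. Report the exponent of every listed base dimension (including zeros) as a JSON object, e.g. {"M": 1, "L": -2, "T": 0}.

{"L": 2, "M": 0, "Θ": -1, "T": 0}

Exponent matrix [L,M,Θ,T] × [t,c,m,μ,k,E,f]:
  L: [ 0  1  0 -1  1  2  0]
  M: [ 0  0  1  1  1  1  0]
  Θ: [ 0  0  0  0 -1  0  0]
  T: [ 1 -1  0 -1 -3 -2 -1]
  [L]: (2)·0+(-1)·1+(-2)·0+(1)·1+(1)·2+(-2)·0 = 2
  [M]: (2)·0+(-1)·0+(-2)·1+(1)·1+(1)·1+(-2)·0 = 0
  [Θ]: (2)·0+(-1)·0+(-2)·0+(1)·-1+(1)·0+(-2)·0 = -1
  [T]: (2)·1+(-1)·-1+(-2)·0+(1)·-3+(1)·-2+(-2)·-1 = 0
⇒ L^2 Θ^-1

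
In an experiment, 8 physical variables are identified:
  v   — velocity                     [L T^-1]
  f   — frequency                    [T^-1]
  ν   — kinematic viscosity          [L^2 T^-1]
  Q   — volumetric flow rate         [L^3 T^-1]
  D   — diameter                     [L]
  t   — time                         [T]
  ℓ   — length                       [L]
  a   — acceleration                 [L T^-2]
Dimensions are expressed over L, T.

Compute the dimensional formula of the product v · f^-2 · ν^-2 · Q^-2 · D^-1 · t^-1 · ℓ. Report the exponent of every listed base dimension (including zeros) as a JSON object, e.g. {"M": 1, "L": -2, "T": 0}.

{"L": -9, "T": 4}

Write exponents as rows L,T / cols v,f,ν,Q,D,t,ℓ,a:
  L: [ 1  0  2  3  1  0  1  1]
  T: [-1 -1 -1 -1  0  1  0 -2]
  [L]: (1)·1+(-2)·0+(-2)·2+(-2)·3+(-1)·1+(-1)·0+(1)·1 = -9
  [T]: (1)·-1+(-2)·-1+(-2)·-1+(-2)·-1+(-1)·0+(-1)·1+(1)·0 = 4
⇒ L^-9 T^4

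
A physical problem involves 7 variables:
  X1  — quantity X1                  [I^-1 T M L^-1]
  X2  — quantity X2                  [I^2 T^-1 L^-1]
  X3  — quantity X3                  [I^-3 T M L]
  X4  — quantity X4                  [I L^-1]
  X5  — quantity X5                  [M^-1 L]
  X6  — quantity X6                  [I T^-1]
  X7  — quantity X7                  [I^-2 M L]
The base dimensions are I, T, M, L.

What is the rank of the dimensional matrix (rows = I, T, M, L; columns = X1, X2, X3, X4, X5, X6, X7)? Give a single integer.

3

Write exponents as rows I,T,M,L / cols X1,X2,X3,X4,X5,X6,X7:
  I: [-1  2 -3  1  0  1 -2]
  T: [ 1 -1  1  0  0 -1  0]
  M: [ 1  0  1  0 -1  0  1]
  L: [-1 -1  1 -1  1  0  1]
Echelon form has 3 nonzero rows (pivots: X1,X2,X3)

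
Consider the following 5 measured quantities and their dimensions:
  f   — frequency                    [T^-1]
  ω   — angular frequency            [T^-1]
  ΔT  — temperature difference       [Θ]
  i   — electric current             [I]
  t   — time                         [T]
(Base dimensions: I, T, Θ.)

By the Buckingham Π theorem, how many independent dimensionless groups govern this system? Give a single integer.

2

Exponent matrix [I,T,Θ] × [f,ω,ΔT,i,t]:
  I: [ 0  0  0  1  0]
  T: [-1 -1  0  0  1]
  Θ: [ 0  0  1  0  0]
Row reduction gives pivot columns f,ΔT,i; rank = 3
Π count = n − r = 5 − 3 = 2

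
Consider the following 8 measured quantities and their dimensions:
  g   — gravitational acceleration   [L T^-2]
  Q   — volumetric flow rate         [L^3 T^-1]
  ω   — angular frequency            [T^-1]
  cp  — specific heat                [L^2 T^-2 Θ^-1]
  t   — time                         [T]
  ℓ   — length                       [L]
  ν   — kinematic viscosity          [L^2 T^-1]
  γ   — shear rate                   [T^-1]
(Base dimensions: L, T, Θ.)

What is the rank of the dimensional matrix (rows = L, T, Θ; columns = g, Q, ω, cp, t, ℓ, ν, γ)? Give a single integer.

3

Exponent matrix [L,T,Θ] × [g,Q,ω,cp,t,ℓ,ν,γ]:
  L: [ 1  3  0  2  0  1  2  0]
  T: [-2 -1 -1 -2  1  0 -1 -1]
  Θ: [ 0  0  0 -1  0  0  0  0]
RREF → pivots at {g,Q,cp} ⇒ r = 3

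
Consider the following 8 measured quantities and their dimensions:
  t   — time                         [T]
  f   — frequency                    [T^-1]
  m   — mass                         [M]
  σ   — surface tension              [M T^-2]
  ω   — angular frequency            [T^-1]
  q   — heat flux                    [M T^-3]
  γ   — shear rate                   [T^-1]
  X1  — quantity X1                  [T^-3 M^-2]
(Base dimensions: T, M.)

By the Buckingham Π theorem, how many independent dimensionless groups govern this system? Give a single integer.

Dimensional matrix (T×M by t×f×m×σ×ω×q×γ×X1):
  T: [ 1 -1  0 -2 -1 -3 -1 -3]
  M: [ 0  0  1  1  0  1  0 -2]
Row reduction gives pivot columns t,m; rank = 2
n=8, r=2 ⇒ 6 dimensionless groups

6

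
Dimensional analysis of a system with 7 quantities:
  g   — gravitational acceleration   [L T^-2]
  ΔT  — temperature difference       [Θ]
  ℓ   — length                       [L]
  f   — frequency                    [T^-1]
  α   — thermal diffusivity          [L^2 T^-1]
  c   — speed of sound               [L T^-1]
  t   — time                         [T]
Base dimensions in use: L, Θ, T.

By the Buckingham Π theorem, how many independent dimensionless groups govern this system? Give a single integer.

Exponent matrix [L,Θ,T] × [g,ΔT,ℓ,f,α,c,t]:
  L: [ 1  0  1  0  2  1  0]
  Θ: [ 0  1  0  0  0  0  0]
  T: [-2  0  0 -1 -1 -1  1]
RREF → pivots at {g,ΔT,ℓ} ⇒ r = 3
n=7, r=3 ⇒ 4 dimensionless groups

4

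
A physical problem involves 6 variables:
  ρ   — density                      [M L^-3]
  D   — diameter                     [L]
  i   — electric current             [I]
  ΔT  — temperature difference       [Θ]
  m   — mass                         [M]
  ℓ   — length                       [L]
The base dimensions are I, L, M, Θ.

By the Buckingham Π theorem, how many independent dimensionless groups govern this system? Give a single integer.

2

Dimensional matrix (I×L×M×Θ by ρ×D×i×ΔT×m×ℓ):
  I: [ 0  0  1  0  0  0]
  L: [-3  1  0  0  0  1]
  M: [ 1  0  0  0  1  0]
  Θ: [ 0  0  0  1  0  0]
Row reduction gives pivot columns ρ,D,i,ΔT; rank = 4
n=6, r=4 ⇒ 2 dimensionless groups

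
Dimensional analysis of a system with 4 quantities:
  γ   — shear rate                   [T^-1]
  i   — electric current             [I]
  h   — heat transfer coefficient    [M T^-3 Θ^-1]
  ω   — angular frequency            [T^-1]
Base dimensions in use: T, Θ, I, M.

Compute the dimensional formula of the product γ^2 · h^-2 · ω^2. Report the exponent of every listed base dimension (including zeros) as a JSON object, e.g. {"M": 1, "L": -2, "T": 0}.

{"T": 2, "Θ": 2, "I": 0, "M": -2}

Write exponents as rows T,Θ,I,M / cols γ,i,h,ω:
  T: [-1  0 -3 -1]
  Θ: [ 0  0 -1  0]
  I: [ 0  1  0  0]
  M: [ 0  0  1  0]
  [T]: (2)·-1+(-2)·-3+(2)·-1 = 2
  [Θ]: (2)·0+(-2)·-1+(2)·0 = 2
  [I]: (2)·0+(-2)·0+(2)·0 = 0
  [M]: (2)·0+(-2)·1+(2)·0 = -2
⇒ T^2 Θ^2 M^-2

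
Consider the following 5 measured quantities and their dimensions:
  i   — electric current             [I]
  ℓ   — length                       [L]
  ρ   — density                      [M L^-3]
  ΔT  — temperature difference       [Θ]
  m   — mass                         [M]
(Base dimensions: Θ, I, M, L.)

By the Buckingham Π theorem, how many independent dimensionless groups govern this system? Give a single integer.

Exponent matrix [Θ,I,M,L] × [i,ℓ,ρ,ΔT,m]:
  Θ: [ 0  0  0  1  0]
  I: [ 1  0  0  0  0]
  M: [ 0  0  1  0  1]
  L: [ 0  1 -3  0  0]
RREF → pivots at {i,ℓ,ρ,ΔT} ⇒ r = 4
5 vars − rank 4 = 1 Π group

1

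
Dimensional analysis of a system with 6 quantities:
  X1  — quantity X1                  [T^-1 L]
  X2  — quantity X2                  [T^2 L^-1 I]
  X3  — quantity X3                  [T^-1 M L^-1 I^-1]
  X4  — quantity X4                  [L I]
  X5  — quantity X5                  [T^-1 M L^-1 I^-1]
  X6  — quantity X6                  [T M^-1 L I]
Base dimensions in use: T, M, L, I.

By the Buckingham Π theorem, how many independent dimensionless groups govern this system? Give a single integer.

Dimensional matrix (T×M×L×I by X1×X2×X3×X4×X5×X6):
  T: [-1  2 -1  0 -1  1]
  M: [ 0  0  1  0  1 -1]
  L: [ 1 -1 -1  1 -1  1]
  I: [ 0  1 -1  1 -1  1]
Echelon form has 3 nonzero rows (pivots: X1,X2,X3)
Π count = n − r = 6 − 3 = 3

3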